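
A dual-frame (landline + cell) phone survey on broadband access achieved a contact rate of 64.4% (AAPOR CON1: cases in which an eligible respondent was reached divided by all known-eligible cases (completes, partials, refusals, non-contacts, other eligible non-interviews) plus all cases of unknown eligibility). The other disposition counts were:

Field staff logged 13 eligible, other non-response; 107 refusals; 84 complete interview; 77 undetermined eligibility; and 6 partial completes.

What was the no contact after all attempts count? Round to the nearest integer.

Top = 84 + 6 + 107 + 13 = 210
CON1 = 210 / D = 0.644
D = 210 / 0.644 = 326.1
Rest of base = 287
no contact after all attempts = 326.1 − 287 ≈ 39

39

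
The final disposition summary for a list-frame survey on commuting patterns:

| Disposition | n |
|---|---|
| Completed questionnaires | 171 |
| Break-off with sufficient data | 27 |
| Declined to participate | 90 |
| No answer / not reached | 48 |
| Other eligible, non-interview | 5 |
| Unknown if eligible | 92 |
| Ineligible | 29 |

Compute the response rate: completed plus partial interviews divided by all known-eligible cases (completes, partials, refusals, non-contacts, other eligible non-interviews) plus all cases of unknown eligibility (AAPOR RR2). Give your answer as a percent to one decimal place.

Num → 171 + 27 = 198
Base → 171 + 27 + 90 + 48 + 5 + 92 = 433
RR2 = 198 / 433 = 0.4573

45.7%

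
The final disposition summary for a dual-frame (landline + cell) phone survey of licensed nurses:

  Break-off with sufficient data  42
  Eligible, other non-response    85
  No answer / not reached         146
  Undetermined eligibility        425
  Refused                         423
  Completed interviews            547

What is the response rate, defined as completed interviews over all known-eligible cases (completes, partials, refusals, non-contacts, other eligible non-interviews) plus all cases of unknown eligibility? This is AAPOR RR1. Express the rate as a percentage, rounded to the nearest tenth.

Numerator: 547
Denominator: 547 + 42 + 423 + 146 + 85 + 425 = 1668
RR1 = 547 / 1668 = 0.3279

32.8%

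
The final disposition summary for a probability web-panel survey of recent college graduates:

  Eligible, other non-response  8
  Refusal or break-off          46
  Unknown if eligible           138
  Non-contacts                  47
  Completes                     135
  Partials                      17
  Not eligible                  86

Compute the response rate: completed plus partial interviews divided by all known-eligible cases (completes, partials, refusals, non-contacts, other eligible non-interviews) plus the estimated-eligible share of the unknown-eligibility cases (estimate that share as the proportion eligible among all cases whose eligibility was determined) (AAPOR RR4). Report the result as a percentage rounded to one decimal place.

42.7%

Top → 135 + 17 = 152
Determined eligible → 135 + 17 + 46 + 47 + 8 = 253
e = 253 / (253 + 86) = 253 / 339 = 0.7463
Estimated eligible among unknowns → 0.7463 × 138 = 102.99
Denominator → 253 + 102.99 = 355.99
RR4 = 152 / 355.99 = 0.4270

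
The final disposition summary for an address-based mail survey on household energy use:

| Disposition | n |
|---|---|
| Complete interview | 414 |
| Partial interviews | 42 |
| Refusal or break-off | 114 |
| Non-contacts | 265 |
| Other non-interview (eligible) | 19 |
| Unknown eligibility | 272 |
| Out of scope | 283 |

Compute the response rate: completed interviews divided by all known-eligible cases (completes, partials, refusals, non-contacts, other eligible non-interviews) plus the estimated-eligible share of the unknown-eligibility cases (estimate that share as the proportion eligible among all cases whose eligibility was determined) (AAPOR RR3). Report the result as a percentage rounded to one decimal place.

39.1%

Numerator: 414
Known eligible: 414 + 42 + 114 + 265 + 19 = 854
e = 854 / (854 + 283) = 854 / 1137 = 0.7511
Estimated eligible among unknowns: 0.7511 × 272 = 204.30
Denominator: 854 + 204.30 = 1058.30
RR3 = 414 / 1058.30 = 0.3912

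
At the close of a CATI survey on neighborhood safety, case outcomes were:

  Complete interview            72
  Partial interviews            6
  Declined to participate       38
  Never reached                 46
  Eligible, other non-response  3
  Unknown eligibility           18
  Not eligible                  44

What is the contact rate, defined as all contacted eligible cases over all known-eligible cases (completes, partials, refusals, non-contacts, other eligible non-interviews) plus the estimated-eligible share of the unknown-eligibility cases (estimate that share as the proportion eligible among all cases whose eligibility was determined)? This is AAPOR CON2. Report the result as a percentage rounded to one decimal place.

66.4%

Top: 72 + 6 + 38 + 3 = 119
Eligible (known): 72 + 6 + 38 + 46 + 3 = 165
e = 165 / (165 + 44) = 165 / 209 = 0.7895
Estimated eligible among unknowns: 0.7895 × 18 = 14.21
Denominator: 165 + 14.21 = 179.21
CON2 = 119 / 179.21 = 0.6640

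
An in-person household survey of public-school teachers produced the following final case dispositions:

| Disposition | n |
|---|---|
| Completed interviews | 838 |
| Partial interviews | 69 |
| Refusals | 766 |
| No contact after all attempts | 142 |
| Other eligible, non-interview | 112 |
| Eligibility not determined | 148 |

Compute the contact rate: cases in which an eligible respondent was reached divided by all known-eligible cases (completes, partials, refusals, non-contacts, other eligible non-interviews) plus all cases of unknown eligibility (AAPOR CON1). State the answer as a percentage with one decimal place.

Numerator = 838 + 69 + 766 + 112 = 1785
Denom = 838 + 69 + 766 + 142 + 112 + 148 = 2075
CON1 = 1785 / 2075 = 0.8602

86.0%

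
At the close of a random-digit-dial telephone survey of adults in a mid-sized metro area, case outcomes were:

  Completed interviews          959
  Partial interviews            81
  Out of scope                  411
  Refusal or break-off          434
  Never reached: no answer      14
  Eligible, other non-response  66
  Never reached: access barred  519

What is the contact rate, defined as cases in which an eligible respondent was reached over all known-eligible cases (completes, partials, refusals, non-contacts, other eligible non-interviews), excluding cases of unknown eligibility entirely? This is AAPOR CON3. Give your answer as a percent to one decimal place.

74.3%

No answer / not reached = 14 + 519 = 533
Num = 959 + 81 + 434 + 66 = 1540
Base = 959 + 81 + 434 + 533 + 66 = 2073
CON3 = 1540 / 2073 = 0.7429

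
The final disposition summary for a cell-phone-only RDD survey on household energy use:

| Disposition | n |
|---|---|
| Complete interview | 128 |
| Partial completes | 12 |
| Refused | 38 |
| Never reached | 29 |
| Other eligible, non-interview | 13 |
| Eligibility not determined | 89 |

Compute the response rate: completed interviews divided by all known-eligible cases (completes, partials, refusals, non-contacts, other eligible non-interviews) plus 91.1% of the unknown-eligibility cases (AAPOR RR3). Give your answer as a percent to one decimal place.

Num = 128
Determined eligible = 128 + 12 + 38 + 29 + 13 = 220
Eligible share of unknowns = 0.9110 × 89 = 81.08
Base = 220 + 81.08 = 301.08
RR3 = 128 / 301.08 = 0.4251

42.5%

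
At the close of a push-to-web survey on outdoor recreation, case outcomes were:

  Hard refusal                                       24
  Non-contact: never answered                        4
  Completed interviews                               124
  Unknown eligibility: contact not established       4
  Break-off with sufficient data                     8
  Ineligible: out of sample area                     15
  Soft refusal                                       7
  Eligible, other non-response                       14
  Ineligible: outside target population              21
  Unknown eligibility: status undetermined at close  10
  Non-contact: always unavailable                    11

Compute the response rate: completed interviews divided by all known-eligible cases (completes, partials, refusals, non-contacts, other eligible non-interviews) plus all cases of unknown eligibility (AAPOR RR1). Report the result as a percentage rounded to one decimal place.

60.2%

Refusals = 24 + 7 = 31
No answer / not reached = 4 + 11 = 15
Eligibility not determined = 4 + 10 = 14
Not eligible = 21 + 15 = 36
Numerator = 124
Denominator = 124 + 8 + 31 + 15 + 14 + 14 = 206
RR1 = 124 / 206 = 0.6019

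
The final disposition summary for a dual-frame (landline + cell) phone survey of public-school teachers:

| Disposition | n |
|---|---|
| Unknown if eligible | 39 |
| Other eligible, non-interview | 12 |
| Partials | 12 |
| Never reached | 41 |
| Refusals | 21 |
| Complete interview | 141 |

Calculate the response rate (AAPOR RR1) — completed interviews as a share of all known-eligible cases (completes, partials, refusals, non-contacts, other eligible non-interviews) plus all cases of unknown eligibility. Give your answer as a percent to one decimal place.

Numerator: 141
Denom: 141 + 12 + 21 + 41 + 12 + 39 = 266
RR1 = 141 / 266 = 0.5301

53.0%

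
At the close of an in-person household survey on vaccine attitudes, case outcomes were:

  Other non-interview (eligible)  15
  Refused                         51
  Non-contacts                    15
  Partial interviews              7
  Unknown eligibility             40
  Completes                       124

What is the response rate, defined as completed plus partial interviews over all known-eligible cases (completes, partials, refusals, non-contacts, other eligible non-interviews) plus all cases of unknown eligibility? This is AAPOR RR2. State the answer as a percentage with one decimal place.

52.0%

Num = 124 + 7 = 131
Base = 124 + 7 + 51 + 15 + 15 + 40 = 252
RR2 = 131 / 252 = 0.5198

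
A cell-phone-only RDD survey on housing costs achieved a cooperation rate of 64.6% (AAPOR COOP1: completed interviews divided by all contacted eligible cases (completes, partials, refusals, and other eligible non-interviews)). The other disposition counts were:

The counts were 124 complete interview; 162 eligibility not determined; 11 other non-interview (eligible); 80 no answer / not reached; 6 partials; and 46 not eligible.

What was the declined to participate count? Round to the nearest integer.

51

COOP1 = 124 / D = 0.646
D = 124 / 0.646 = 192.0
Remaining denominator categories sum to 141
declined to participate = 192.0 − 141 ≈ 51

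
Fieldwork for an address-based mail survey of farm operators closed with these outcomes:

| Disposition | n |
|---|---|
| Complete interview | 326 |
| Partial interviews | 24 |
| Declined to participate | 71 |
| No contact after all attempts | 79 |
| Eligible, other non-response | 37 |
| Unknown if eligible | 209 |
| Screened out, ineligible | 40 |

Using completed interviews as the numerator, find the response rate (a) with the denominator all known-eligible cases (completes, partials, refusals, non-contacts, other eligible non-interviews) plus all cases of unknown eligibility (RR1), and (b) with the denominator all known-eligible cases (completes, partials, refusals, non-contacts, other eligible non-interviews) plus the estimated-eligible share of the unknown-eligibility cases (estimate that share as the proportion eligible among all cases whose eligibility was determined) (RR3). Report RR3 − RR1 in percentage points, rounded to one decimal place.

Numerator = 326
Denom = 326 + 24 + 71 + 79 + 37 + 209 = 746
RR1 = 326 / 746 = 0.4370
Known eligible = 326 + 24 + 71 + 79 + 37 = 537
e = 537 / (537 + 40) = 537 / 577 = 0.9307
Estimated eligible among unknowns = 0.9307 × 209 = 194.52
Denom = 537 + 194.52 = 731.52
RR3 = 326 / 731.52 = 0.4456
Difference = 44.56 − 43.70 = 0.86 percentage points

0.9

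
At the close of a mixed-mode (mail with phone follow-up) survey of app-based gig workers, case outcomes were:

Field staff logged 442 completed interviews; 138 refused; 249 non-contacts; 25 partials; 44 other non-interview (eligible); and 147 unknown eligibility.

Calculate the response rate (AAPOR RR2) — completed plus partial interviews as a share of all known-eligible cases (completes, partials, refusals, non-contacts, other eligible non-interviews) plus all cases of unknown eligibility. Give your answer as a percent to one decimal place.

44.7%

Top → 442 + 25 = 467
Denominator → 442 + 25 + 138 + 249 + 44 + 147 = 1045
RR2 = 467 / 1045 = 0.4469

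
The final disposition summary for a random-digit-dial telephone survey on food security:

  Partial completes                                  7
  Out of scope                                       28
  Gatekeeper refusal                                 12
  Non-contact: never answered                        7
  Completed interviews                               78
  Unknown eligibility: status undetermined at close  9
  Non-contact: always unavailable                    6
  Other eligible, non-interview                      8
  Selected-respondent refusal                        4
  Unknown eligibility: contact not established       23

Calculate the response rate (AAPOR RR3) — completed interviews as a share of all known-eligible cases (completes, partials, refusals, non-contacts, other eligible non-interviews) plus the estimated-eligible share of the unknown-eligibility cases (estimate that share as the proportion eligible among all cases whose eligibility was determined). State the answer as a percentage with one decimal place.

Refused = 12 + 4 = 16
No answer / not reached = 7 + 6 = 13
Unknown eligibility = 23 + 9 = 32
Num = 78
Eligible (known) = 78 + 7 + 16 + 13 + 8 = 122
e = 122 / (122 + 28) = 122 / 150 = 0.8133
Estimated eligible among unknowns = 0.8133 × 32 = 26.03
Base = 122 + 26.03 = 148.03
RR3 = 78 / 148.03 = 0.5269

52.7%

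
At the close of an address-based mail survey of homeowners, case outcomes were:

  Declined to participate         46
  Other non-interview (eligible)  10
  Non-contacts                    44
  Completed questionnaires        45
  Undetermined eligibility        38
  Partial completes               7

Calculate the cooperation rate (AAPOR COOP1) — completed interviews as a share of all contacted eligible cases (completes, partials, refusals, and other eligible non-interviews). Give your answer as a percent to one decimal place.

41.7%

Num: 45
Denominator: 45 + 7 + 46 + 10 = 108
COOP1 = 45 / 108 = 0.4167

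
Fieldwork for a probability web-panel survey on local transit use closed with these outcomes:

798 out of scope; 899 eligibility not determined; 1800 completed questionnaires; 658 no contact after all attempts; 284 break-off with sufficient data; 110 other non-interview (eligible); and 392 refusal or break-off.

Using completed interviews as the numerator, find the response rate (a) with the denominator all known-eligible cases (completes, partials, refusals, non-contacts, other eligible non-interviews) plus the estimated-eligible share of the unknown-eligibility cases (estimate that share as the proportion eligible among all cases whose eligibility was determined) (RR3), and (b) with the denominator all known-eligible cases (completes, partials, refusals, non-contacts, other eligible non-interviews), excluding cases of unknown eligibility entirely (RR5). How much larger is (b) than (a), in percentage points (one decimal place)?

Num → 1800
Eligible (known) → 1800 + 284 + 392 + 658 + 110 = 3244
e = 3244 / (3244 + 798) = 3244 / 4042 = 0.8026
e × U → 0.8026 × 899 = 721.54
Denominator → 3244 + 721.54 = 3965.54
RR3 = 1800 / 3965.54 = 0.4539
Denominator → 1800 + 284 + 392 + 658 + 110 = 3244
RR5 = 1800 / 3244 = 0.5549
Difference = 55.49 − 45.39 = 10.10 percentage points

10.1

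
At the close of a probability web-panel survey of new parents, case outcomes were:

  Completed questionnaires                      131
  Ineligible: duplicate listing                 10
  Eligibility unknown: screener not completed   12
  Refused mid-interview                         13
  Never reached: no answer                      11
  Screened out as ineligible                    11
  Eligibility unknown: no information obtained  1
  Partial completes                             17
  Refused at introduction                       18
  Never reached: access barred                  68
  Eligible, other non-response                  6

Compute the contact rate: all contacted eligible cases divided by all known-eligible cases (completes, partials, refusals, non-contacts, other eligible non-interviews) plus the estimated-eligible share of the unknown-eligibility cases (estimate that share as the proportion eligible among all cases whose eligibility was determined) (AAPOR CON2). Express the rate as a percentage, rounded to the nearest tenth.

67.0%

Declined to participate = 18 + 13 = 31
Non-contacts = 11 + 68 = 79
Unknown if eligible = 12 + 1 = 13
Screened out, ineligible = 11 + 10 = 21
Numerator: 131 + 17 + 31 + 6 = 185
Determined eligible: 131 + 17 + 31 + 79 + 6 = 264
e = 264 / (264 + 21) = 264 / 285 = 0.9263
e × U: 0.9263 × 13 = 12.04
Denominator: 264 + 12.04 = 276.04
CON2 = 185 / 276.04 = 0.6702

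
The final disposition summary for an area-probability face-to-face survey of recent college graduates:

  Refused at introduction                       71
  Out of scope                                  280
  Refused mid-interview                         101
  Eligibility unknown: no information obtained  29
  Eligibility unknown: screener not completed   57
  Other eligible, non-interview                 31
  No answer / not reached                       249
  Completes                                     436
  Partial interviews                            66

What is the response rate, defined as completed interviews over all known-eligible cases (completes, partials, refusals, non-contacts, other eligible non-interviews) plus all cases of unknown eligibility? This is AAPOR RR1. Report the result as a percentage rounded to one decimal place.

Declined to participate = 71 + 101 = 172
Undetermined eligibility = 57 + 29 = 86
Top → 436
Denominator → 436 + 66 + 172 + 249 + 31 + 86 = 1040
RR1 = 436 / 1040 = 0.4192

41.9%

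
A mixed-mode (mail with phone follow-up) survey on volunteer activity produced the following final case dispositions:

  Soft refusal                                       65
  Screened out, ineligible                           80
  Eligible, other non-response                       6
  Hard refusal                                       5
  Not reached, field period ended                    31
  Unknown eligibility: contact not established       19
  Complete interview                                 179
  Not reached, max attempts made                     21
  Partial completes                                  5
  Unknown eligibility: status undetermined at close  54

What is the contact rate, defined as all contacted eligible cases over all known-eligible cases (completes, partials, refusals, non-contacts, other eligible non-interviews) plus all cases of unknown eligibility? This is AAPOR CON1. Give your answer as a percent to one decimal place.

67.5%

Refusals = 5 + 65 = 70
No contact after all attempts = 31 + 21 = 52
Eligibility not determined = 19 + 54 = 73
Num → 179 + 5 + 70 + 6 = 260
Denom → 179 + 5 + 70 + 52 + 6 + 73 = 385
CON1 = 260 / 385 = 0.6753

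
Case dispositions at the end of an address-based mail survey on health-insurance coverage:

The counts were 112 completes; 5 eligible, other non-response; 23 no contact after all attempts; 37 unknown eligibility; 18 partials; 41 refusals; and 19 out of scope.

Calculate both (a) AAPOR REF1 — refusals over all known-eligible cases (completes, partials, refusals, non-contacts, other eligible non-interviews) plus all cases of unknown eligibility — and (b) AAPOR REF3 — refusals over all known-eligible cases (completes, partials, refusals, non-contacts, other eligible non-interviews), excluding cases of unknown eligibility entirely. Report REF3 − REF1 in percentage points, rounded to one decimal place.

Numerator → 41
Denom → 112 + 18 + 41 + 23 + 5 + 37 = 236
REF1 = 41 / 236 = 0.1737
Denom → 112 + 18 + 41 + 23 + 5 = 199
REF3 = 41 / 199 = 0.2060
Difference = 20.60 − 17.37 = 3.23 percentage points

3.2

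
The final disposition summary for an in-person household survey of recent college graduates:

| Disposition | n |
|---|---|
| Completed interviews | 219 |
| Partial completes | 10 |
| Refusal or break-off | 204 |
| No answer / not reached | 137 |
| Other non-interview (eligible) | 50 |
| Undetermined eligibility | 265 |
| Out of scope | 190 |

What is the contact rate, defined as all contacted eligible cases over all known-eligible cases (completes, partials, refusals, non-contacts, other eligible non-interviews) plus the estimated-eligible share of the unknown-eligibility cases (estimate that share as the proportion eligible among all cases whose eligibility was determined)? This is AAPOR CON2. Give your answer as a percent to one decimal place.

Num: 219 + 10 + 204 + 50 = 483
Known eligible: 219 + 10 + 204 + 137 + 50 = 620
e = 620 / (620 + 190) = 620 / 810 = 0.7654
e × U: 0.7654 × 265 = 202.83
Denom: 620 + 202.83 = 822.83
CON2 = 483 / 822.83 = 0.5870

58.7%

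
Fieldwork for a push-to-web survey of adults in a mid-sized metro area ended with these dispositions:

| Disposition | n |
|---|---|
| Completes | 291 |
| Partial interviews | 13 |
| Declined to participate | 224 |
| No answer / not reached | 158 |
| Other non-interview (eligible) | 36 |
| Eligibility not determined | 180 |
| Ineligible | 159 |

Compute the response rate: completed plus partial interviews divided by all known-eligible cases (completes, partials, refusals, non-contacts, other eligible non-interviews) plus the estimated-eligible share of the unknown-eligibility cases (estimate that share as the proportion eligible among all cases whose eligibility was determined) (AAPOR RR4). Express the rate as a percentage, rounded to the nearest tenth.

35.0%

Num = 291 + 13 = 304
Determined eligible = 291 + 13 + 224 + 158 + 36 = 722
e = 722 / (722 + 159) = 722 / 881 = 0.8195
Eligible share of unknowns = 0.8195 × 180 = 147.51
Denominator = 722 + 147.51 = 869.51
RR4 = 304 / 869.51 = 0.3496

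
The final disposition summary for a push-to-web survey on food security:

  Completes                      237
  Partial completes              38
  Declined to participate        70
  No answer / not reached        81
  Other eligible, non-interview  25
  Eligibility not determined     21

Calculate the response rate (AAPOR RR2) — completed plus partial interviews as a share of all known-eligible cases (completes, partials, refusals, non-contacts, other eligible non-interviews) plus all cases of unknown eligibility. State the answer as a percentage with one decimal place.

58.3%

Top = 237 + 38 = 275
Denom = 237 + 38 + 70 + 81 + 25 + 21 = 472
RR2 = 275 / 472 = 0.5826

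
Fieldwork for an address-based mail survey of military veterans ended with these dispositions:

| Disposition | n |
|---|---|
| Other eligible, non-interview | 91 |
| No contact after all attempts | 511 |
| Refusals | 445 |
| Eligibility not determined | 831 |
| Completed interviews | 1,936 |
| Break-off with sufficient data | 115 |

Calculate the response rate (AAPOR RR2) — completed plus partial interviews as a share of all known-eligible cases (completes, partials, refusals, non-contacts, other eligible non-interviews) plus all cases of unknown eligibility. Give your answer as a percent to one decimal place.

Top: 1936 + 115 = 2051
Denom: 1936 + 115 + 445 + 511 + 91 + 831 = 3929
RR2 = 2051 / 3929 = 0.5220

52.2%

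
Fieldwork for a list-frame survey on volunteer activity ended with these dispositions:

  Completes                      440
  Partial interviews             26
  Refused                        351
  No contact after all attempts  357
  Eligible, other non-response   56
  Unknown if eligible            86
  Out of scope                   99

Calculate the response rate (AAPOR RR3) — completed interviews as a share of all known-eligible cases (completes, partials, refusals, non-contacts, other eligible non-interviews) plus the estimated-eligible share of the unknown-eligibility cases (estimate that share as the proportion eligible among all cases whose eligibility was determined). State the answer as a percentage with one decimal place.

33.6%

Top = 440
Eligible (known) = 440 + 26 + 351 + 357 + 56 = 1230
e = 1230 / (1230 + 99) = 1230 / 1329 = 0.9255
Eligible share of unknowns = 0.9255 × 86 = 79.59
Base = 1230 + 79.59 = 1309.59
RR3 = 440 / 1309.59 = 0.3360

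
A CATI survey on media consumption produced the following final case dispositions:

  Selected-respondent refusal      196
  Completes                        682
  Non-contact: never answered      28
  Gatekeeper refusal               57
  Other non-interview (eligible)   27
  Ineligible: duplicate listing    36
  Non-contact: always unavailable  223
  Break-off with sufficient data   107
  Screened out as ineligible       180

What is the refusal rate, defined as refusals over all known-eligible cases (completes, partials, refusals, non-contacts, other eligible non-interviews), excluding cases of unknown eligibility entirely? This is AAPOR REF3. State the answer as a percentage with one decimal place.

19.2%

Declined to participate = 57 + 196 = 253
No contact after all attempts = 28 + 223 = 251
Not eligible = 180 + 36 = 216
Top → 253
Denom → 682 + 107 + 253 + 251 + 27 = 1320
REF3 = 253 / 1320 = 0.1917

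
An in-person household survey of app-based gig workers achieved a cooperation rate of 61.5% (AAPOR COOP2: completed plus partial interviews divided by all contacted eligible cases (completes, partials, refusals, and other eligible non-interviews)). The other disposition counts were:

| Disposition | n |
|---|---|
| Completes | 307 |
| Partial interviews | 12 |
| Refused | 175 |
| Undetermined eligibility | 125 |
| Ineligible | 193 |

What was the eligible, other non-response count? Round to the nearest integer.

Top → 307 + 12 = 319
COOP2 = 319 / D = 0.615
D = 319 / 0.615 = 518.7
Rest of base = 494
eligible, other non-response = 518.7 − 494 ≈ 25

25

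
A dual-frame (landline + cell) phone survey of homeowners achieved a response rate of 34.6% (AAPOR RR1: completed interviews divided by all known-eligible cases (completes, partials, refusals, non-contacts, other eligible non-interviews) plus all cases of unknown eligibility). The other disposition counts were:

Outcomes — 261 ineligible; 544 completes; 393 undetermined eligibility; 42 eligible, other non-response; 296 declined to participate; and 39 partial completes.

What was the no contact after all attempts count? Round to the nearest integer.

RR1 = 544 / D = 0.346
D = 544 / 0.346 = 1572.3
Other denominator terms total 1314
no contact after all attempts = 1572.3 − 1314 ≈ 258

258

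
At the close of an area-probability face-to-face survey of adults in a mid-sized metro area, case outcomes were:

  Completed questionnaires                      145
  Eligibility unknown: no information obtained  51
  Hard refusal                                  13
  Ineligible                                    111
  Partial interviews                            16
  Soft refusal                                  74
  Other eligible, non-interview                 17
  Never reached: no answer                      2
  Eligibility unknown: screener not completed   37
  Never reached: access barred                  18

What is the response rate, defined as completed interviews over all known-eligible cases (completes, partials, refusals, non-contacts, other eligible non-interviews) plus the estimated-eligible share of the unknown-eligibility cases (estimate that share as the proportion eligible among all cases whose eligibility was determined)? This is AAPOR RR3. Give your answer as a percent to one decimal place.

Declined to participate = 13 + 74 = 87
No contact after all attempts = 2 + 18 = 20
Undetermined eligibility = 37 + 51 = 88
Top → 145
Known eligible → 145 + 16 + 87 + 20 + 17 = 285
e = 285 / (285 + 111) = 285 / 396 = 0.7197
Estimated eligible among unknowns → 0.7197 × 88 = 63.33
Base → 285 + 63.33 = 348.33
RR3 = 145 / 348.33 = 0.4163

41.6%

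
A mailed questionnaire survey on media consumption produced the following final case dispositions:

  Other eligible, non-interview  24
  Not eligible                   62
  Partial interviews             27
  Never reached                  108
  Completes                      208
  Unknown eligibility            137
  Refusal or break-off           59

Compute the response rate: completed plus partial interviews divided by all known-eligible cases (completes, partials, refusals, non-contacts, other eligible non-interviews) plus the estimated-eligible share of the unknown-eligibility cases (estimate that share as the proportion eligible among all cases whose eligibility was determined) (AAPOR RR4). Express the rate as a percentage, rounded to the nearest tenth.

Numerator → 208 + 27 = 235
Determined eligible → 208 + 27 + 59 + 108 + 24 = 426
e = 426 / (426 + 62) = 426 / 488 = 0.8730
e × U → 0.8730 × 137 = 119.60
Denominator → 426 + 119.60 = 545.60
RR4 = 235 / 545.60 = 0.4307

43.1%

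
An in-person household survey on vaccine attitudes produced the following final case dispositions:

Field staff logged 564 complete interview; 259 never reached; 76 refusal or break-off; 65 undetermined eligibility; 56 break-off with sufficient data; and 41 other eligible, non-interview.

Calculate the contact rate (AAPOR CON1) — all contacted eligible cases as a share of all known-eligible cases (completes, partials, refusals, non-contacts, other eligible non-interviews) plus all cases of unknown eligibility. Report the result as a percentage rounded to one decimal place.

69.5%

Top → 564 + 56 + 76 + 41 = 737
Denom → 564 + 56 + 76 + 259 + 41 + 65 = 1061
CON1 = 737 / 1061 = 0.6946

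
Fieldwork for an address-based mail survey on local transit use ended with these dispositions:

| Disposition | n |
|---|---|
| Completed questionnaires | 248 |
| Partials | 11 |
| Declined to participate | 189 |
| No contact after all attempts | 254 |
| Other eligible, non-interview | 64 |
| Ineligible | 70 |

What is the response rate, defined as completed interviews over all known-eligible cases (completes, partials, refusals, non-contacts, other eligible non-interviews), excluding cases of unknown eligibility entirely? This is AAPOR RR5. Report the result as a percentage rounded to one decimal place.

32.4%

Num: 248
Denom: 248 + 11 + 189 + 254 + 64 = 766
RR5 = 248 / 766 = 0.3238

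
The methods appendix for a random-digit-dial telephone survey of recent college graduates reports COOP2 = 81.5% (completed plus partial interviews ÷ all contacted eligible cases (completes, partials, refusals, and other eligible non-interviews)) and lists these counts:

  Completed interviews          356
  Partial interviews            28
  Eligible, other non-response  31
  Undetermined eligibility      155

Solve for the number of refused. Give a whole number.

56

Numerator = 356 + 28 = 384
COOP2 = 384 / D = 0.815
D = 384 / 0.815 = 471.2
Remaining denominator categories sum to 415
refused = 471.2 − 415 ≈ 56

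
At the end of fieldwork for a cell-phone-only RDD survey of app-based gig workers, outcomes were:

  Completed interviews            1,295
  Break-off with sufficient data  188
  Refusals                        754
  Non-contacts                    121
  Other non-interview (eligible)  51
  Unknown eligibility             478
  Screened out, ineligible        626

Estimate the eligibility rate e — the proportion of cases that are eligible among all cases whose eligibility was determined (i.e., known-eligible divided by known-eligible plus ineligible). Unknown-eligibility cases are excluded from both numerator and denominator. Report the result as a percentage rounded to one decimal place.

79.4%

Determined eligible → 1295 + 188 + 754 + 121 + 51 = 2409
e = 2409 / (2409 + 626) = 2409 / 3035 = 0.7937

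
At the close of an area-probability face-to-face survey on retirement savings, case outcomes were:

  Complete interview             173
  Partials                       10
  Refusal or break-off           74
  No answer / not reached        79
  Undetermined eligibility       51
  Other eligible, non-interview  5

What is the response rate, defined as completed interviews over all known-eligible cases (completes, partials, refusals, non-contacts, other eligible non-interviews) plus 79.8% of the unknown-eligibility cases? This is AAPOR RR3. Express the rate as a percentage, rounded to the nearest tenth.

45.3%

Num → 173
Known eligible → 173 + 10 + 74 + 79 + 5 = 341
Estimated eligible among unknowns → 0.7980 × 51 = 40.70
Denom → 341 + 40.70 = 381.70
RR3 = 173 / 381.70 = 0.4532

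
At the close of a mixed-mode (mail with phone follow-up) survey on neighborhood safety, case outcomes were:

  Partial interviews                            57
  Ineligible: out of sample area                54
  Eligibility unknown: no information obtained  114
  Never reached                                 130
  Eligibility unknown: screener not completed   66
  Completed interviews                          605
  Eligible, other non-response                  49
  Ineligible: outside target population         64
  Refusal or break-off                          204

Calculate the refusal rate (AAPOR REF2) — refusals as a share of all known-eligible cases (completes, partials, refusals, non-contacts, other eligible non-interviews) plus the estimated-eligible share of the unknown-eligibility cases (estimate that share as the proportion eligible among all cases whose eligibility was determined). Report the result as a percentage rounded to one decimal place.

16.9%

Unknown eligibility = 66 + 114 = 180
Ineligible = 64 + 54 = 118
Numerator = 204
Determined eligible = 605 + 57 + 204 + 130 + 49 = 1045
e = 1045 / (1045 + 118) = 1045 / 1163 = 0.8985
Eligible share of unknowns = 0.8985 × 180 = 161.73
Denom = 1045 + 161.73 = 1206.73
REF2 = 204 / 1206.73 = 0.1691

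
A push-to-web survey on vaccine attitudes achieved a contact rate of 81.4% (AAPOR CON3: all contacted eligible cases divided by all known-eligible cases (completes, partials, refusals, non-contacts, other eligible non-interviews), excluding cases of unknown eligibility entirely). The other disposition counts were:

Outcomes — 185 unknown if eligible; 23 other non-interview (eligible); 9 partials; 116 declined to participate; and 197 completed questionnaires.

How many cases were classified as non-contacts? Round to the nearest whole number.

Numerator: 197 + 9 + 116 + 23 = 345
CON3 = 345 / D = 0.814
D = 345 / 0.814 = 423.8
Other denominator terms total 345
non-contacts = 423.8 − 345 ≈ 79

79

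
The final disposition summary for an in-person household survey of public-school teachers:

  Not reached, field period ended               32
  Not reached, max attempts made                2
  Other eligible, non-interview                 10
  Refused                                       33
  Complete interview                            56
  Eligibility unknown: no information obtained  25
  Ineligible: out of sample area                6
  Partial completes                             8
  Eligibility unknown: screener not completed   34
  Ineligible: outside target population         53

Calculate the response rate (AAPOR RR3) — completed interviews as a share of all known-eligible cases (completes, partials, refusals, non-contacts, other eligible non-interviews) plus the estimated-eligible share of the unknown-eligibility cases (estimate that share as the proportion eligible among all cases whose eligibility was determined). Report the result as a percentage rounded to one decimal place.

30.7%

Non-contacts = 32 + 2 = 34
Undetermined eligibility = 34 + 25 = 59
Not eligible = 53 + 6 = 59
Num: 56
Eligible (known): 56 + 8 + 33 + 34 + 10 = 141
e = 141 / (141 + 59) = 141 / 200 = 0.7050
Estimated eligible among unknowns: 0.7050 × 59 = 41.59
Denom: 141 + 41.59 = 182.59
RR3 = 56 / 182.59 = 0.3067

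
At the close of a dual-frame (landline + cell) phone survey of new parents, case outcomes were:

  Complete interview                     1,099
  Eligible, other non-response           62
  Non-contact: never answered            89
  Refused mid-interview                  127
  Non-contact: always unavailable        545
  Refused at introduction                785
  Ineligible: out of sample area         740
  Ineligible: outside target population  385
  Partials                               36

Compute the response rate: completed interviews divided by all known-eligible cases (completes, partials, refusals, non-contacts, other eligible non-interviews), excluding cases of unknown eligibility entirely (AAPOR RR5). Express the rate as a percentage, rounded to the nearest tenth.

Declined to participate = 785 + 127 = 912
No answer / not reached = 89 + 545 = 634
Screened out, ineligible = 385 + 740 = 1125
Top → 1099
Denominator → 1099 + 36 + 912 + 634 + 62 = 2743
RR5 = 1099 / 2743 = 0.4007

40.1%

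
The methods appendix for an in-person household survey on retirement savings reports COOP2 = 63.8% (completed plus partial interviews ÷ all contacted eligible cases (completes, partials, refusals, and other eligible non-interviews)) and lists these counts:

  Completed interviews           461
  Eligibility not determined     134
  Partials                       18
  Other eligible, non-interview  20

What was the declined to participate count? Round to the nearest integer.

Top → 461 + 18 = 479
COOP2 = 479 / D = 0.638
D = 479 / 0.638 = 750.8
Other denominator terms total 499
declined to participate = 750.8 − 499 ≈ 252

252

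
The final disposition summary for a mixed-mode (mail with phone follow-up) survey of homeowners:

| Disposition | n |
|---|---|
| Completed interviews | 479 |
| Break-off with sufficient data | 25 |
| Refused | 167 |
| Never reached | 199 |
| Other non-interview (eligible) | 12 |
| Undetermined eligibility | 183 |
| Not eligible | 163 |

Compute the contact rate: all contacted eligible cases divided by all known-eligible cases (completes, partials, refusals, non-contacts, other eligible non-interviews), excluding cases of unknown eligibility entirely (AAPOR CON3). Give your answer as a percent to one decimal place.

77.4%

Num: 479 + 25 + 167 + 12 = 683
Denom: 479 + 25 + 167 + 199 + 12 = 882
CON3 = 683 / 882 = 0.7744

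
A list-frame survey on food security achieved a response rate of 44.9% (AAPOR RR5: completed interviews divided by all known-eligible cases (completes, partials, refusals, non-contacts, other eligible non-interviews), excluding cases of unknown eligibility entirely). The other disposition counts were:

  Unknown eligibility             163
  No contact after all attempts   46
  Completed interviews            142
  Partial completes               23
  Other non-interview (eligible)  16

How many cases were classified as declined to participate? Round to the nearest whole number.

RR5 = 142 / D = 0.449
D = 142 / 0.449 = 316.3
Other denominator terms total 227
declined to participate = 316.3 − 227 ≈ 89

89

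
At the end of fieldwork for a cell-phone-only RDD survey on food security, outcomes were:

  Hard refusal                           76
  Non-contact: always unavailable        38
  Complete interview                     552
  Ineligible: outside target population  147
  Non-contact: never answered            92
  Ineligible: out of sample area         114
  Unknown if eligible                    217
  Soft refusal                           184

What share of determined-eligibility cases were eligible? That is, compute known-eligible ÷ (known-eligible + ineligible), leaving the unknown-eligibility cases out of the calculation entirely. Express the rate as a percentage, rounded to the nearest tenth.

78.3%

Refused = 76 + 184 = 260
No contact after all attempts = 92 + 38 = 130
Not eligible = 147 + 114 = 261
Eligible (known): 552 + 260 + 130 = 942
e = 942 / (942 + 261) = 942 / 1203 = 0.7830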